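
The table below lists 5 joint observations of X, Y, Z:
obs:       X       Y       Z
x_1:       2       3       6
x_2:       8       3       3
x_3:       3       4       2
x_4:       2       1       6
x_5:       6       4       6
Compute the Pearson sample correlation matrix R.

Step 1 — column means:
  mean(X) = (2 + 8 + 3 + 2 + 6) / 5 = 21/5 = 4.2
  mean(Y) = (3 + 3 + 4 + 1 + 4) / 5 = 15/5 = 3
  mean(Z) = (6 + 3 + 2 + 6 + 6) / 5 = 23/5 = 4.6

Step 2 — sample variances and covariances s[i,j] = (1/(n-1)) · Σ_k (x_{k,i} - mean_i) · (x_{k,j} - mean_j), with n-1 = 4:
  s[X,X] = ((-2.2)·(-2.2) + (3.8)·(3.8) + (-1.2)·(-1.2) + (-2.2)·(-2.2) + (1.8)·(1.8)) / 4 = 28.8/4 = 7.2
  s[X,Y] = ((-2.2)·(0) + (3.8)·(0) + (-1.2)·(1) + (-2.2)·(-2) + (1.8)·(1)) / 4 = 5/4 = 1.25
  s[X,Z] = ((-2.2)·(1.4) + (3.8)·(-1.6) + (-1.2)·(-2.6) + (-2.2)·(1.4) + (1.8)·(1.4)) / 4 = -6.6/4 = -1.65
  s[Y,Y] = ((0)·(0) + (0)·(0) + (1)·(1) + (-2)·(-2) + (1)·(1)) / 4 = 6/4 = 1.5
  s[Y,Z] = ((0)·(1.4) + (0)·(-1.6) + (1)·(-2.6) + (-2)·(1.4) + (1)·(1.4)) / 4 = -4/4 = -1
  s[Z,Z] = ((1.4)·(1.4) + (-1.6)·(-1.6) + (-2.6)·(-2.6) + (1.4)·(1.4) + (1.4)·(1.4)) / 4 = 15.2/4 = 3.8
  Sample standard deviations s_i = √(s[i,i]):
  s(X) = √(7.2) = 2.6833
  s(Y) = √(1.5) = 1.2247
  s(Z) = √(3.8) = 1.9494

Step 3 — r_{ij} = s_{ij} / (s_i · s_j):
  r[X,X] = 1 (diagonal).
  r[X,Y] = 1.25 / (2.6833 · 1.2247) = 1.25 / 3.2863 = 0.3804
  r[X,Z] = -1.65 / (2.6833 · 1.9494) = -1.65 / 5.2307 = -0.3154
  r[Y,Y] = 1 (diagonal).
  r[Y,Z] = -1 / (1.2247 · 1.9494) = -1 / 2.3875 = -0.4189
  r[Z,Z] = 1 (diagonal).

R is symmetric with unit diagonal. Assembling:

R = [[1, 0.3804, -0.3154],
 [0.3804, 1, -0.4189],
 [-0.3154, -0.4189, 1]]


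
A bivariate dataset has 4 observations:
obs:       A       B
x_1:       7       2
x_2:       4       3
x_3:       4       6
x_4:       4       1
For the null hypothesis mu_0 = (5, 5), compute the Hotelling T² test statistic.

Step 1 — sample mean vector:
  mean(A) = (7 + 4 + 4 + 4) / 4 = 19/4 = 4.75
  mean(B) = (2 + 3 + 6 + 1) / 4 = 12/4 = 3
  x̄ = (4.75, 3),  deviation x̄ - mu_0 = (4.75, 3) - (5, 5) = (-0.25, -2).

Step 2 — sample covariance matrix, S[i,j] = (1/(n-1)) · Σ_k (x_{k,i} - mean_i) · (x_{k,j} - mean_j), divisor n-1 = 3:
  S[A,A] = ((2.25)·(2.25) + (-0.75)·(-0.75) + (-0.75)·(-0.75) + (-0.75)·(-0.75)) / 3 = 6.75/3 = 2.25
  S[A,B] = ((2.25)·(-1) + (-0.75)·(0) + (-0.75)·(3) + (-0.75)·(-2)) / 3 = -3/3 = -1
  S[B,B] = ((-1)·(-1) + (0)·(0) + (3)·(3) + (-2)·(-2)) / 3 = 14/3 = 4.6667
  S = [[2.25, -1],
 [-1, 4.6667]].

Step 3 — invert S. det(S) = 2.25·4.6667 - (-1)² = 9.5.
  S^{-1} = (1/det) · [[d, -b], [-b, a]] = [[0.4912, 0.1053],
 [0.1053, 0.2368]].

Step 4 — quadratic form (x̄ - mu_0)^T · S^{-1} · (x̄ - mu_0):
  S^{-1} · (x̄ - mu_0) = (-0.3333, -0.5),
  (x̄ - mu_0)^T · [...] = (-0.25)·(-0.3333) + (-2)·(-0.5) = 1.0833.

Step 5 — scale by n: T² = 4 · 1.0833 = 4.3333.

T² ≈ 4.3333


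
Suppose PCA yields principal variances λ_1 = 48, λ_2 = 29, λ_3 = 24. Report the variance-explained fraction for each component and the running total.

Step 1 — total variance = trace(Sigma) = Σ λ_i = 48 + 29 + 24 = 101.

Step 2 — fraction explained by component i = λ_i / Σ λ:
  PC1: 48/101 = 0.4752
  PC2: 29/101 = 0.2871
  PC3: 24/101 = 0.2376

Step 3 — cumulative fraction after k components = (λ_1 + ... + λ_k) / Σ λ:
  k = 1: 48/101 = 0.4752
  k = 2: (48 + 29)/101 = 77/101 = 0.7624
  k = 3: (48 + 29 + 24)/101 = 101/101 = 1

Summary (fraction, with percent):

explained: PC1 0.4752 (47.52%), PC2 0.2871 (28.71%), PC3 0.2376 (23.76%);  cumulative: 0.4752, 0.7624, 1


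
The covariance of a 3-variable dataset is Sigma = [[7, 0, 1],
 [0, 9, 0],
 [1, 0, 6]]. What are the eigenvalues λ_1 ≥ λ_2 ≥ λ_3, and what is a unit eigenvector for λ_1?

Step 1 — characteristic polynomial p(λ) = det(λI - Sigma) = λ³ - tr·λ² + c_1·λ - det, where tr = trace, c_1 = sum of the principal 2×2 minors, det = det(Sigma):
  tr = 7 + 9 + 6 = 22,
  c_1 = (7·9 - (0)²) + (7·6 - (1)²) + (9·6 - (0)²) = 63 + 41 + 54 = 158,
  det = 7·(9·6 - (0)²) - (0)·((0)·6 - (0)·(1)) + (1)·((0)·(0) - 9·(1)) = 7·(54) - (0)·(0) + (1)·(-9) = 369.
  So p(λ) = λ³ - 22λ² + 158λ - 369.
Step 2 — look for an integer root (rational root theorem: any rational root is an integer divisor of 369). Testing λ = 9:
  p(9) = 729 - 1782 + 1422 - 369 = 0  ✓
  Dividing out (λ - 9): p(λ) = (λ - 9)(λ² - 13λ + 41).
Step 3 — remaining eigenvalues from the quadratic λ² - 13λ + 41 = 0:
  Δ = 13² - 4·41 = 169 - 164 = 5,  λ = (13 ± √5)/2 = (13 ± 2.2361)/2 ≈ 7.618 or 5.382.
  Sorted: λ_1 = 9,  λ_2 = 7.618,  λ_3 = 5.382  (check: sum = 22 = tr ✓).

Step 4 — unit eigenvector for λ_1 = 9: v spans the null space of (Sigma - λ_1 I), whose rows are
  r_1 = (-2, 0, 1),  r_2 = (0, 0, 0),  r_3 = (1, 0, -3).
  v is orthogonal to every row, so take v ∝ r_1 × r_3 = ((0)·(-3) - (1)·(0), (1)·(1) - (-2)·(-3), (-2)·(0) - (0)·(1)) = (0, -5, 0).
  Rescale (divide by 5; multiply by -1 so the first nonzero entry is positive): u = (0, 1, 0).
  ||u|| = √((0)² + (1)² + (0)²) = √(1) = 1,  v_1 = u/||u|| ≈ (0, 1, 0) (||v_1|| = 1).

λ_1 = 9,  λ_2 = 7.618,  λ_3 = 5.382;  v_1 ≈ (0, 1, 0)


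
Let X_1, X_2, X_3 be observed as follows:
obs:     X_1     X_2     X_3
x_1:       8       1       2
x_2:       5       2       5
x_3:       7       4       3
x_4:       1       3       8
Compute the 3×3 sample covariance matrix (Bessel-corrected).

Step 1 — column means:
  mean(X_1) = (8 + 5 + 7 + 1) / 4 = 21/4 = 5.25
  mean(X_2) = (1 + 2 + 4 + 3) / 4 = 10/4 = 2.5
  mean(X_3) = (2 + 5 + 3 + 8) / 4 = 18/4 = 4.5

Step 2 — sample covariance S[i,j] = (1/(n-1)) · Σ_k (x_{k,i} - mean_i) · (x_{k,j} - mean_j), with n-1 = 3.
  S[X_1,X_1] = ((2.75)·(2.75) + (-0.25)·(-0.25) + (1.75)·(1.75) + (-4.25)·(-4.25)) / 3 = 28.75/3 = 9.5833
  S[X_1,X_2] = ((2.75)·(-1.5) + (-0.25)·(-0.5) + (1.75)·(1.5) + (-4.25)·(0.5)) / 3 = -3.5/3 = -1.1667
  S[X_1,X_3] = ((2.75)·(-2.5) + (-0.25)·(0.5) + (1.75)·(-1.5) + (-4.25)·(3.5)) / 3 = -24.5/3 = -8.1667
  S[X_2,X_2] = ((-1.5)·(-1.5) + (-0.5)·(-0.5) + (1.5)·(1.5) + (0.5)·(0.5)) / 3 = 5/3 = 1.6667
  S[X_2,X_3] = ((-1.5)·(-2.5) + (-0.5)·(0.5) + (1.5)·(-1.5) + (0.5)·(3.5)) / 3 = 3/3 = 1
  S[X_3,X_3] = ((-2.5)·(-2.5) + (0.5)·(0.5) + (-1.5)·(-1.5) + (3.5)·(3.5)) / 3 = 21/3 = 7

S is symmetric (S[j,i] = S[i,j]). Assembling:

S = [[9.5833, -1.1667, -8.1667],
 [-1.1667, 1.6667, 1],
 [-8.1667, 1, 7]]


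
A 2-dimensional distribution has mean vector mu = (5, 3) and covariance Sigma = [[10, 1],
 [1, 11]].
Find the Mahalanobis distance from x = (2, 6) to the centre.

Step 1 — centre the observation: (x - mu) = (-3, 3).

Step 2 — invert Sigma. det(Sigma) = 10·11 - (1)² = 109.
  Sigma^{-1} = (1/det) · [[d, -b], [-b, a]] = [[0.1009, -0.0092],
 [-0.0092, 0.0917]].

Step 3 — form the quadratic (x - mu)^T · Sigma^{-1} · (x - mu):
  Sigma^{-1} · (x - mu) = (-0.3303, 0.3028).
  (x - mu)^T · [Sigma^{-1} · (x - mu)] = (-3)·(-0.3303) + (3)·(0.3028) = 1.8991.

Step 4 — take square root: d = √(1.8991) ≈ 1.3781.

d(x, mu) = √(1.8991) ≈ 1.3781


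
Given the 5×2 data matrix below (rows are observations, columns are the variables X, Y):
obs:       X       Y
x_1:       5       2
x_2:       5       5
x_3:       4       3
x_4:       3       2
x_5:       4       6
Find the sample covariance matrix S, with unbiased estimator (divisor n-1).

Step 1 — column means:
  mean(X) = (5 + 5 + 4 + 3 + 4) / 5 = 21/5 = 4.2
  mean(Y) = (2 + 5 + 3 + 2 + 6) / 5 = 18/5 = 3.6

Step 2 — sample covariance S[i,j] = (1/(n-1)) · Σ_k (x_{k,i} - mean_i) · (x_{k,j} - mean_j), with n-1 = 4.
  S[X,X] = ((0.8)·(0.8) + (0.8)·(0.8) + (-0.2)·(-0.2) + (-1.2)·(-1.2) + (-0.2)·(-0.2)) / 4 = 2.8/4 = 0.7
  S[X,Y] = ((0.8)·(-1.6) + (0.8)·(1.4) + (-0.2)·(-0.6) + (-1.2)·(-1.6) + (-0.2)·(2.4)) / 4 = 1.4/4 = 0.35
  S[Y,Y] = ((-1.6)·(-1.6) + (1.4)·(1.4) + (-0.6)·(-0.6) + (-1.6)·(-1.6) + (2.4)·(2.4)) / 4 = 13.2/4 = 3.3

S is symmetric (S[j,i] = S[i,j]). Assembling:

S = [[0.7, 0.35],
 [0.35, 3.3]]


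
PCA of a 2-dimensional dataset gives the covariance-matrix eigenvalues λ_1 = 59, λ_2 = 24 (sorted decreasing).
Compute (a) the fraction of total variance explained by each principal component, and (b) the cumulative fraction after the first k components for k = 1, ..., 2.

Step 1 — total variance = trace(Sigma) = Σ λ_i = 59 + 24 = 83.

Step 2 — fraction explained by component i = λ_i / Σ λ:
  PC1: 59/83 = 0.7108
  PC2: 24/83 = 0.2892

Step 3 — cumulative fraction after k components = (λ_1 + ... + λ_k) / Σ λ:
  k = 1: 59/83 = 0.7108
  k = 2: (59 + 24)/83 = 83/83 = 1

Summary (fraction, with percent):

explained: PC1 0.7108 (71.08%), PC2 0.2892 (28.92%);  cumulative: 0.7108, 1


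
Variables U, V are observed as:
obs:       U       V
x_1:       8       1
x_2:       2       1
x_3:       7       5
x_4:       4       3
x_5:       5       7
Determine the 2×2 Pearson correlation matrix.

Step 1 — column means:
  mean(U) = (8 + 2 + 7 + 4 + 5) / 5 = 26/5 = 5.2
  mean(V) = (1 + 1 + 5 + 3 + 7) / 5 = 17/5 = 3.4

Step 2 — sample variances and covariances s[i,j] = (1/(n-1)) · Σ_k (x_{k,i} - mean_i) · (x_{k,j} - mean_j), with n-1 = 4:
  s[U,U] = ((2.8)·(2.8) + (-3.2)·(-3.2) + (1.8)·(1.8) + (-1.2)·(-1.2) + (-0.2)·(-0.2)) / 4 = 22.8/4 = 5.7
  s[U,V] = ((2.8)·(-2.4) + (-3.2)·(-2.4) + (1.8)·(1.6) + (-1.2)·(-0.4) + (-0.2)·(3.6)) / 4 = 3.6/4 = 0.9
  s[V,V] = ((-2.4)·(-2.4) + (-2.4)·(-2.4) + (1.6)·(1.6) + (-0.4)·(-0.4) + (3.6)·(3.6)) / 4 = 27.2/4 = 6.8
  Sample standard deviations s_i = √(s[i,i]):
  s(U) = √(5.7) = 2.3875
  s(V) = √(6.8) = 2.6077

Step 3 — r_{ij} = s_{ij} / (s_i · s_j):
  r[U,U] = 1 (diagonal).
  r[U,V] = 0.9 / (2.3875 · 2.6077) = 0.9 / 6.2258 = 0.1446
  r[V,V] = 1 (diagonal).

R is symmetric with unit diagonal. Assembling:

R = [[1, 0.1446],
 [0.1446, 1]]


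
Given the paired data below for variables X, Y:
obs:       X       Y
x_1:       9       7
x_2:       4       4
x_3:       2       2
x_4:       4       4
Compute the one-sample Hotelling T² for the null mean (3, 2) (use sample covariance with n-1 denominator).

Step 1 — sample mean vector:
  mean(X) = (9 + 4 + 2 + 4) / 4 = 19/4 = 4.75
  mean(Y) = (7 + 4 + 2 + 4) / 4 = 17/4 = 4.25
  x̄ = (4.75, 4.25),  deviation x̄ - mu_0 = (4.75, 4.25) - (3, 2) = (1.75, 2.25).

Step 2 — sample covariance matrix, S[i,j] = (1/(n-1)) · Σ_k (x_{k,i} - mean_i) · (x_{k,j} - mean_j), divisor n-1 = 3:
  S[X,X] = ((4.25)·(4.25) + (-0.75)·(-0.75) + (-2.75)·(-2.75) + (-0.75)·(-0.75)) / 3 = 26.75/3 = 8.9167
  S[X,Y] = ((4.25)·(2.75) + (-0.75)·(-0.25) + (-2.75)·(-2.25) + (-0.75)·(-0.25)) / 3 = 18.25/3 = 6.0833
  S[Y,Y] = ((2.75)·(2.75) + (-0.25)·(-0.25) + (-2.25)·(-2.25) + (-0.25)·(-0.25)) / 3 = 12.75/3 = 4.25
  S = [[8.9167, 6.0833],
 [6.0833, 4.25]].

Step 3 — invert S. det(S) = 8.9167·4.25 - (6.0833)² = 0.8889.
  S^{-1} = (1/det) · [[d, -b], [-b, a]] = [[4.7813, -6.8438],
 [-6.8438, 10.0313]].

Step 4 — quadratic form (x̄ - mu_0)^T · S^{-1} · (x̄ - mu_0):
  S^{-1} · (x̄ - mu_0) = (-7.0313, 10.5938),
  (x̄ - mu_0)^T · [...] = (1.75)·(-7.0313) + (2.25)·(10.5938) = 11.5313.

Step 5 — scale by n: T² = 4 · 11.5313 = 46.125.

T² ≈ 46.125


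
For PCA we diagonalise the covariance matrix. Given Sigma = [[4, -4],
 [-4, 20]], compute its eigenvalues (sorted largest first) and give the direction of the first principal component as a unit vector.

Step 1 — characteristic polynomial of 2×2 Sigma:
  det(Sigma - λI) = λ² - trace · λ + det = 0.
  trace = 4 + 20 = 24, det = 4·20 - (-4)² = 64.
Step 2 — discriminant:
  Δ = trace² - 4·det = 576 - 256 = 320.
Step 3 — eigenvalues:
  λ = (trace ± √Δ)/2 = (24 ± 17.8885)/2,
  λ_1 = 20.9443,  λ_2 = 3.0557.

Step 4 — unit eigenvector for λ_1: solve (Sigma - λ_1 I)v = 0. First row:
  (4 - 20.9443)·v_x + (-4)·v_y = 0, i.e. (-16.9443)·v_x + (-4)·v_y = 0,
  so v ∝ (b, λ_1 - a) = (-4, 16.9443); multiply by -1 so the first entry is positive: u = (4, -16.9443).
  ||u|| = √((4)² + (-16.9443)²) = √(303.1084) ≈ 17.41,
  v_1 = u/||u|| ≈ (0.2298, -0.9732) (||v_1|| = 1).

λ_1 = 20.9443,  λ_2 = 3.0557;  v_1 ≈ (0.2298, -0.9732)


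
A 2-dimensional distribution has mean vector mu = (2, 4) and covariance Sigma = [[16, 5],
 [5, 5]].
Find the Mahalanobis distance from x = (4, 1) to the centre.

Step 1 — centre the observation: (x - mu) = (2, -3).

Step 2 — invert Sigma. det(Sigma) = 16·5 - (5)² = 55.
  Sigma^{-1} = (1/det) · [[d, -b], [-b, a]] = [[0.0909, -0.0909],
 [-0.0909, 0.2909]].

Step 3 — form the quadratic (x - mu)^T · Sigma^{-1} · (x - mu):
  Sigma^{-1} · (x - mu) = (0.4545, -1.0545).
  (x - mu)^T · [Sigma^{-1} · (x - mu)] = (2)·(0.4545) + (-3)·(-1.0545) = 4.0727.

Step 4 — take square root: d = √(4.0727) ≈ 2.0181.

d(x, mu) = √(4.0727) ≈ 2.0181


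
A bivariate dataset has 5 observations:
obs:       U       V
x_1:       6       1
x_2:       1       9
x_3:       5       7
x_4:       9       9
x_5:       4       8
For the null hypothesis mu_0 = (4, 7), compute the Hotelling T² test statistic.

Step 1 — sample mean vector:
  mean(U) = (6 + 1 + 5 + 9 + 4) / 5 = 25/5 = 5
  mean(V) = (1 + 9 + 7 + 9 + 8) / 5 = 34/5 = 6.8
  x̄ = (5, 6.8),  deviation x̄ - mu_0 = (5, 6.8) - (4, 7) = (1, -0.2).

Step 2 — sample covariance matrix, S[i,j] = (1/(n-1)) · Σ_k (x_{k,i} - mean_i) · (x_{k,j} - mean_j), divisor n-1 = 4:
  S[U,U] = ((1)·(1) + (-4)·(-4) + (0)·(0) + (4)·(4) + (-1)·(-1)) / 4 = 34/4 = 8.5
  S[U,V] = ((1)·(-5.8) + (-4)·(2.2) + (0)·(0.2) + (4)·(2.2) + (-1)·(1.2)) / 4 = -7/4 = -1.75
  S[V,V] = ((-5.8)·(-5.8) + (2.2)·(2.2) + (0.2)·(0.2) + (2.2)·(2.2) + (1.2)·(1.2)) / 4 = 44.8/4 = 11.2
  S = [[8.5, -1.75],
 [-1.75, 11.2]].

Step 3 — invert S. det(S) = 8.5·11.2 - (-1.75)² = 92.1375.
  S^{-1} = (1/det) · [[d, -b], [-b, a]] = [[0.1216, 0.019],
 [0.019, 0.0923]].

Step 4 — quadratic form (x̄ - mu_0)^T · S^{-1} · (x̄ - mu_0):
  S^{-1} · (x̄ - mu_0) = (0.1178, 0.0005),
  (x̄ - mu_0)^T · [...] = (1)·(0.1178) + (-0.2)·(0.0005) = 0.1177.

Step 5 — scale by n: T² = 5 · 0.1177 = 0.5883.

T² ≈ 0.5883


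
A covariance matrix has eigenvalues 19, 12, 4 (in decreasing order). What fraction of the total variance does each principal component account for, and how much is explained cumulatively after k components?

Step 1 — total variance = trace(Sigma) = Σ λ_i = 19 + 12 + 4 = 35.

Step 2 — fraction explained by component i = λ_i / Σ λ:
  PC1: 19/35 = 0.5429
  PC2: 12/35 = 0.3429
  PC3: 4/35 = 0.1143

Step 3 — cumulative fraction after k components = (λ_1 + ... + λ_k) / Σ λ:
  k = 1: 19/35 = 0.5429
  k = 2: (19 + 12)/35 = 31/35 = 0.8857
  k = 3: (19 + 12 + 4)/35 = 35/35 = 1

Summary (fraction, with percent):

explained: PC1 0.5429 (54.29%), PC2 0.3429 (34.29%), PC3 0.1143 (11.43%);  cumulative: 0.5429, 0.8857, 1


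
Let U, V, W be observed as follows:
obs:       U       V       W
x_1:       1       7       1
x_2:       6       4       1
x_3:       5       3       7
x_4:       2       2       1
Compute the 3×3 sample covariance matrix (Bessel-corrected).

Step 1 — column means:
  mean(U) = (1 + 6 + 5 + 2) / 4 = 14/4 = 3.5
  mean(V) = (7 + 4 + 3 + 2) / 4 = 16/4 = 4
  mean(W) = (1 + 1 + 7 + 1) / 4 = 10/4 = 2.5

Step 2 — sample covariance S[i,j] = (1/(n-1)) · Σ_k (x_{k,i} - mean_i) · (x_{k,j} - mean_j), with n-1 = 3.
  S[U,U] = ((-2.5)·(-2.5) + (2.5)·(2.5) + (1.5)·(1.5) + (-1.5)·(-1.5)) / 3 = 17/3 = 5.6667
  S[U,V] = ((-2.5)·(3) + (2.5)·(0) + (1.5)·(-1) + (-1.5)·(-2)) / 3 = -6/3 = -2
  S[U,W] = ((-2.5)·(-1.5) + (2.5)·(-1.5) + (1.5)·(4.5) + (-1.5)·(-1.5)) / 3 = 9/3 = 3
  S[V,V] = ((3)·(3) + (0)·(0) + (-1)·(-1) + (-2)·(-2)) / 3 = 14/3 = 4.6667
  S[V,W] = ((3)·(-1.5) + (0)·(-1.5) + (-1)·(4.5) + (-2)·(-1.5)) / 3 = -6/3 = -2
  S[W,W] = ((-1.5)·(-1.5) + (-1.5)·(-1.5) + (4.5)·(4.5) + (-1.5)·(-1.5)) / 3 = 27/3 = 9

S is symmetric (S[j,i] = S[i,j]). Assembling:

S = [[5.6667, -2, 3],
 [-2, 4.6667, -2],
 [3, -2, 9]]


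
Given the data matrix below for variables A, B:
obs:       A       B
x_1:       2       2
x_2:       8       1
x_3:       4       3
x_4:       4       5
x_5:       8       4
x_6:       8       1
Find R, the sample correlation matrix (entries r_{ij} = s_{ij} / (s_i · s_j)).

Step 1 — column means:
  mean(A) = (2 + 8 + 4 + 4 + 8 + 8) / 6 = 34/6 = 5.6667
  mean(B) = (2 + 1 + 3 + 5 + 4 + 1) / 6 = 16/6 = 2.6667

Step 2 — sample variances and covariances s[i,j] = (1/(n-1)) · Σ_k (x_{k,i} - mean_i) · (x_{k,j} - mean_j), with n-1 = 5:
  s[A,A] = ((-3.6667)·(-3.6667) + (2.3333)·(2.3333) + (-1.6667)·(-1.6667) + (-1.6667)·(-1.6667) + (2.3333)·(2.3333) + (2.3333)·(2.3333)) / 5 = 35.3333/5 = 7.0667
  s[A,B] = ((-3.6667)·(-0.6667) + (2.3333)·(-1.6667) + (-1.6667)·(0.3333) + (-1.6667)·(2.3333) + (2.3333)·(1.3333) + (2.3333)·(-1.6667)) / 5 = -6.6667/5 = -1.3333
  s[B,B] = ((-0.6667)·(-0.6667) + (-1.6667)·(-1.6667) + (0.3333)·(0.3333) + (2.3333)·(2.3333) + (1.3333)·(1.3333) + (-1.6667)·(-1.6667)) / 5 = 13.3333/5 = 2.6667
  Sample standard deviations s_i = √(s[i,i]):
  s(A) = √(7.0667) = 2.6583
  s(B) = √(2.6667) = 1.633

Step 3 — r_{ij} = s_{ij} / (s_i · s_j):
  r[A,A] = 1 (diagonal).
  r[A,B] = -1.3333 / (2.6583 · 1.633) = -1.3333 / 4.341 = -0.3071
  r[B,B] = 1 (diagonal).

R is symmetric with unit diagonal. Assembling:

R = [[1, -0.3071],
 [-0.3071, 1]]


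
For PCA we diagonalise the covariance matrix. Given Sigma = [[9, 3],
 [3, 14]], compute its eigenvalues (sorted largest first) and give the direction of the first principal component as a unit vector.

Step 1 — characteristic polynomial of 2×2 Sigma:
  det(Sigma - λI) = λ² - trace · λ + det = 0.
  trace = 9 + 14 = 23, det = 9·14 - (3)² = 117.
Step 2 — discriminant:
  Δ = trace² - 4·det = 529 - 468 = 61.
Step 3 — eigenvalues:
  λ = (trace ± √Δ)/2 = (23 ± 7.8102)/2,
  λ_1 = 15.4051,  λ_2 = 7.5949.

Step 4 — unit eigenvector for λ_1: solve (Sigma - λ_1 I)v = 0. First row:
  (9 - 15.4051)·v_x + (3)·v_y = 0, i.e. (-6.4051)·v_x + (3)·v_y = 0,
  so v ∝ (b, λ_1 - a) = (3, 6.4051) = u.
  ||u|| = √((3)² + (6.4051)²) = √(50.0256) ≈ 7.0729,
  v_1 = u/||u|| ≈ (0.4242, 0.9056) (||v_1|| = 1).

λ_1 = 15.4051,  λ_2 = 7.5949;  v_1 ≈ (0.4242, 0.9056)


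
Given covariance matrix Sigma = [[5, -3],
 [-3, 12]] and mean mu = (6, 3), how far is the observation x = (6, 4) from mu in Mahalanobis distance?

Step 1 — centre the observation: (x - mu) = (0, 1).

Step 2 — invert Sigma. det(Sigma) = 5·12 - (-3)² = 51.
  Sigma^{-1} = (1/det) · [[d, -b], [-b, a]] = [[0.2353, 0.0588],
 [0.0588, 0.098]].

Step 3 — form the quadratic (x - mu)^T · Sigma^{-1} · (x - mu):
  Sigma^{-1} · (x - mu) = (0.0588, 0.098).
  (x - mu)^T · [Sigma^{-1} · (x - mu)] = (0)·(0.0588) + (1)·(0.098) = 0.098.

Step 4 — take square root: d = √(0.098) ≈ 0.3131.

d(x, mu) = √(0.098) ≈ 0.3131


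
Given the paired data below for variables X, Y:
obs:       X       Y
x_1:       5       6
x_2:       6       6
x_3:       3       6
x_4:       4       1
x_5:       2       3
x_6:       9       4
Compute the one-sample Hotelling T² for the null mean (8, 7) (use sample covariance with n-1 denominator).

Step 1 — sample mean vector:
  mean(X) = (5 + 6 + 3 + 4 + 2 + 9) / 6 = 29/6 = 4.8333
  mean(Y) = (6 + 6 + 6 + 1 + 3 + 4) / 6 = 26/6 = 4.3333
  x̄ = (4.8333, 4.3333),  deviation x̄ - mu_0 = (4.8333, 4.3333) - (8, 7) = (-3.1667, -2.6667).

Step 2 — sample covariance matrix, S[i,j] = (1/(n-1)) · Σ_k (x_{k,i} - mean_i) · (x_{k,j} - mean_j), divisor n-1 = 5:
  S[X,X] = ((0.1667)·(0.1667) + (1.1667)·(1.1667) + (-1.8333)·(-1.8333) + (-0.8333)·(-0.8333) + (-2.8333)·(-2.8333) + (4.1667)·(4.1667)) / 5 = 30.8333/5 = 6.1667
  S[X,Y] = ((0.1667)·(1.6667) + (1.1667)·(1.6667) + (-1.8333)·(1.6667) + (-0.8333)·(-3.3333) + (-2.8333)·(-1.3333) + (4.1667)·(-0.3333)) / 5 = 4.3333/5 = 0.8667
  S[Y,Y] = ((1.6667)·(1.6667) + (1.6667)·(1.6667) + (1.6667)·(1.6667) + (-3.3333)·(-3.3333) + (-1.3333)·(-1.3333) + (-0.3333)·(-0.3333)) / 5 = 21.3333/5 = 4.2667
  S = [[6.1667, 0.8667],
 [0.8667, 4.2667]].

Step 3 — invert S. det(S) = 6.1667·4.2667 - (0.8667)² = 25.56.
  S^{-1} = (1/det) · [[d, -b], [-b, a]] = [[0.1669, -0.0339],
 [-0.0339, 0.2413]].

Step 4 — quadratic form (x̄ - mu_0)^T · S^{-1} · (x̄ - mu_0):
  S^{-1} · (x̄ - mu_0) = (-0.4382, -0.536),
  (x̄ - mu_0)^T · [...] = (-3.1667)·(-0.4382) + (-2.6667)·(-0.536) = 2.8169.

Step 5 — scale by n: T² = 6 · 2.8169 = 16.9014.

T² ≈ 16.9014


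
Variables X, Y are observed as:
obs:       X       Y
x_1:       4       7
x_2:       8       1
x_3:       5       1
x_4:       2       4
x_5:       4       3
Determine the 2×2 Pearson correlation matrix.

Step 1 — column means:
  mean(X) = (4 + 8 + 5 + 2 + 4) / 5 = 23/5 = 4.6
  mean(Y) = (7 + 1 + 1 + 4 + 3) / 5 = 16/5 = 3.2

Step 2 — sample variances and covariances s[i,j] = (1/(n-1)) · Σ_k (x_{k,i} - mean_i) · (x_{k,j} - mean_j), with n-1 = 4:
  s[X,X] = ((-0.6)·(-0.6) + (3.4)·(3.4) + (0.4)·(0.4) + (-2.6)·(-2.6) + (-0.6)·(-0.6)) / 4 = 19.2/4 = 4.8
  s[X,Y] = ((-0.6)·(3.8) + (3.4)·(-2.2) + (0.4)·(-2.2) + (-2.6)·(0.8) + (-0.6)·(-0.2)) / 4 = -12.6/4 = -3.15
  s[Y,Y] = ((3.8)·(3.8) + (-2.2)·(-2.2) + (-2.2)·(-2.2) + (0.8)·(0.8) + (-0.2)·(-0.2)) / 4 = 24.8/4 = 6.2
  Sample standard deviations s_i = √(s[i,i]):
  s(X) = √(4.8) = 2.1909
  s(Y) = √(6.2) = 2.49

Step 3 — r_{ij} = s_{ij} / (s_i · s_j):
  r[X,X] = 1 (diagonal).
  r[X,Y] = -3.15 / (2.1909 · 2.49) = -3.15 / 5.4553 = -0.5774
  r[Y,Y] = 1 (diagonal).

R is symmetric with unit diagonal. Assembling:

R = [[1, -0.5774],
 [-0.5774, 1]]


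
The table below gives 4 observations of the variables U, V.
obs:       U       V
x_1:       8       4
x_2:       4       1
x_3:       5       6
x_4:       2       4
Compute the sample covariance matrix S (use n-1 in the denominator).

Step 1 — column means:
  mean(U) = (8 + 4 + 5 + 2) / 4 = 19/4 = 4.75
  mean(V) = (4 + 1 + 6 + 4) / 4 = 15/4 = 3.75

Step 2 — sample covariance S[i,j] = (1/(n-1)) · Σ_k (x_{k,i} - mean_i) · (x_{k,j} - mean_j), with n-1 = 3.
  S[U,U] = ((3.25)·(3.25) + (-0.75)·(-0.75) + (0.25)·(0.25) + (-2.75)·(-2.75)) / 3 = 18.75/3 = 6.25
  S[U,V] = ((3.25)·(0.25) + (-0.75)·(-2.75) + (0.25)·(2.25) + (-2.75)·(0.25)) / 3 = 2.75/3 = 0.9167
  S[V,V] = ((0.25)·(0.25) + (-2.75)·(-2.75) + (2.25)·(2.25) + (0.25)·(0.25)) / 3 = 12.75/3 = 4.25

S is symmetric (S[j,i] = S[i,j]). Assembling:

S = [[6.25, 0.9167],
 [0.9167, 4.25]]


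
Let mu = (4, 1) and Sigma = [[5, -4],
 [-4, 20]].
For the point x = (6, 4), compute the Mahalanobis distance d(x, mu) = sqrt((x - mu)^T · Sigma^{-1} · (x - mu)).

Step 1 — centre the observation: (x - mu) = (2, 3).

Step 2 — invert Sigma. det(Sigma) = 5·20 - (-4)² = 84.
  Sigma^{-1} = (1/det) · [[d, -b], [-b, a]] = [[0.2381, 0.0476],
 [0.0476, 0.0595]].

Step 3 — form the quadratic (x - mu)^T · Sigma^{-1} · (x - mu):
  Sigma^{-1} · (x - mu) = (0.619, 0.2738).
  (x - mu)^T · [Sigma^{-1} · (x - mu)] = (2)·(0.619) + (3)·(0.2738) = 2.0595.

Step 4 — take square root: d = √(2.0595) ≈ 1.4351.

d(x, mu) = √(2.0595) ≈ 1.4351


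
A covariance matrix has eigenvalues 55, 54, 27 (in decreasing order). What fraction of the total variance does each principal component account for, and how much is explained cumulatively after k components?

Step 1 — total variance = trace(Sigma) = Σ λ_i = 55 + 54 + 27 = 136.

Step 2 — fraction explained by component i = λ_i / Σ λ:
  PC1: 55/136 = 0.4044
  PC2: 54/136 = 0.3971
  PC3: 27/136 = 0.1985

Step 3 — cumulative fraction after k components = (λ_1 + ... + λ_k) / Σ λ:
  k = 1: 55/136 = 0.4044
  k = 2: (55 + 54)/136 = 109/136 = 0.8015
  k = 3: (55 + 54 + 27)/136 = 136/136 = 1

Summary (fraction, with percent):

explained: PC1 0.4044 (40.44%), PC2 0.3971 (39.71%), PC3 0.1985 (19.85%);  cumulative: 0.4044, 0.8015, 1


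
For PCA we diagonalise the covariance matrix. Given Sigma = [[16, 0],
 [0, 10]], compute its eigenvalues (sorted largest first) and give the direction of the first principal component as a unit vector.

Step 1 — characteristic polynomial of 2×2 Sigma:
  det(Sigma - λI) = λ² - trace · λ + det = 0.
  trace = 16 + 10 = 26, det = 16·10 - (0)² = 160.
Step 2 — discriminant:
  Δ = trace² - 4·det = 676 - 640 = 36.
Step 3 — eigenvalues:
  λ = (trace ± √Δ)/2 = (26 ± 6)/2,
  λ_1 = 16,  λ_2 = 10.

Step 4 — unit eigenvector for λ_1: Sigma is diagonal, so its eigenvectors are the coordinate axes. λ_1 = 16 is the diagonal entry on the first coordinate axis, hence
  v_1 = (1, 0) (||v_1|| = 1).

λ_1 = 16,  λ_2 = 10;  v_1 ≈ (1, 0)


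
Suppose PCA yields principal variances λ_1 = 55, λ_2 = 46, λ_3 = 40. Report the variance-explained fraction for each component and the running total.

Step 1 — total variance = trace(Sigma) = Σ λ_i = 55 + 46 + 40 = 141.

Step 2 — fraction explained by component i = λ_i / Σ λ:
  PC1: 55/141 = 0.3901
  PC2: 46/141 = 0.3262
  PC3: 40/141 = 0.2837

Step 3 — cumulative fraction after k components = (λ_1 + ... + λ_k) / Σ λ:
  k = 1: 55/141 = 0.3901
  k = 2: (55 + 46)/141 = 101/141 = 0.7163
  k = 3: (55 + 46 + 40)/141 = 141/141 = 1

Summary (fraction, with percent):

explained: PC1 0.3901 (39.01%), PC2 0.3262 (32.62%), PC3 0.2837 (28.37%);  cumulative: 0.3901, 0.7163, 1


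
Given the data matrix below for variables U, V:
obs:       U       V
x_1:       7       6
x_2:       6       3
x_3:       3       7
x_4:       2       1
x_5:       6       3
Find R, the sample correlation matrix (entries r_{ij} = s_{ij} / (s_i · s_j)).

Step 1 — column means:
  mean(U) = (7 + 6 + 3 + 2 + 6) / 5 = 24/5 = 4.8
  mean(V) = (6 + 3 + 7 + 1 + 3) / 5 = 20/5 = 4

Step 2 — sample variances and covariances s[i,j] = (1/(n-1)) · Σ_k (x_{k,i} - mean_i) · (x_{k,j} - mean_j), with n-1 = 4:
  s[U,U] = ((2.2)·(2.2) + (1.2)·(1.2) + (-1.8)·(-1.8) + (-2.8)·(-2.8) + (1.2)·(1.2)) / 4 = 18.8/4 = 4.7
  s[U,V] = ((2.2)·(2) + (1.2)·(-1) + (-1.8)·(3) + (-2.8)·(-3) + (1.2)·(-1)) / 4 = 5/4 = 1.25
  s[V,V] = ((2)·(2) + (-1)·(-1) + (3)·(3) + (-3)·(-3) + (-1)·(-1)) / 4 = 24/4 = 6
  Sample standard deviations s_i = √(s[i,i]):
  s(U) = √(4.7) = 2.1679
  s(V) = √(6) = 2.4495

Step 3 — r_{ij} = s_{ij} / (s_i · s_j):
  r[U,U] = 1 (diagonal).
  r[U,V] = 1.25 / (2.1679 · 2.4495) = 1.25 / 5.3104 = 0.2354
  r[V,V] = 1 (diagonal).

R is symmetric with unit diagonal. Assembling:

R = [[1, 0.2354],
 [0.2354, 1]]


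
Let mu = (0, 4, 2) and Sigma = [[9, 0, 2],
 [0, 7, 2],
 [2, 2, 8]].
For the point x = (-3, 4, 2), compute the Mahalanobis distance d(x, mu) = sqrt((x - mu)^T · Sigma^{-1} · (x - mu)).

Step 1 — centre the observation: (x - mu) = (-3, 0, 0).

Step 2 — invert Sigma (cofactor / det for 3×3, or solve directly):
  Sigma^{-1} = [[0.1182, 0.0091, -0.0318],
 [0.0091, 0.1545, -0.0409],
 [-0.0318, -0.0409, 0.1432]].

Step 3 — form the quadratic (x - mu)^T · Sigma^{-1} · (x - mu):
  Sigma^{-1} · (x - mu) = (-0.3545, -0.0273, 0.0955).
  (x - mu)^T · [Sigma^{-1} · (x - mu)] = (-3)·(-0.3545) + (0)·(-0.0273) + (0)·(0.0955) = 1.0636.

Step 4 — take square root: d = √(1.0636) ≈ 1.0313.

d(x, mu) = √(1.0636) ≈ 1.0313


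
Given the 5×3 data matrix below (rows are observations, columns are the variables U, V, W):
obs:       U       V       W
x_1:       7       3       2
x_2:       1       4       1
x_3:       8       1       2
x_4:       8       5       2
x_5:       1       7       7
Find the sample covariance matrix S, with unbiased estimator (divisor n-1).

Step 1 — column means:
  mean(U) = (7 + 1 + 8 + 8 + 1) / 5 = 25/5 = 5
  mean(V) = (3 + 4 + 1 + 5 + 7) / 5 = 20/5 = 4
  mean(W) = (2 + 1 + 2 + 2 + 7) / 5 = 14/5 = 2.8

Step 2 — sample covariance S[i,j] = (1/(n-1)) · Σ_k (x_{k,i} - mean_i) · (x_{k,j} - mean_j), with n-1 = 4.
  S[U,U] = ((2)·(2) + (-4)·(-4) + (3)·(3) + (3)·(3) + (-4)·(-4)) / 4 = 54/4 = 13.5
  S[U,V] = ((2)·(-1) + (-4)·(0) + (3)·(-3) + (3)·(1) + (-4)·(3)) / 4 = -20/4 = -5
  S[U,W] = ((2)·(-0.8) + (-4)·(-1.8) + (3)·(-0.8) + (3)·(-0.8) + (-4)·(4.2)) / 4 = -16/4 = -4
  S[V,V] = ((-1)·(-1) + (0)·(0) + (-3)·(-3) + (1)·(1) + (3)·(3)) / 4 = 20/4 = 5
  S[V,W] = ((-1)·(-0.8) + (0)·(-1.8) + (-3)·(-0.8) + (1)·(-0.8) + (3)·(4.2)) / 4 = 15/4 = 3.75
  S[W,W] = ((-0.8)·(-0.8) + (-1.8)·(-1.8) + (-0.8)·(-0.8) + (-0.8)·(-0.8) + (4.2)·(4.2)) / 4 = 22.8/4 = 5.7

S is symmetric (S[j,i] = S[i,j]). Assembling:

S = [[13.5, -5, -4],
 [-5, 5, 3.75],
 [-4, 3.75, 5.7]]


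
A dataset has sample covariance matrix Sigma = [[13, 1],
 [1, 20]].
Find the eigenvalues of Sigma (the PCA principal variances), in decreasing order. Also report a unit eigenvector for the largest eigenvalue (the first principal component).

Step 1 — characteristic polynomial of 2×2 Sigma:
  det(Sigma - λI) = λ² - trace · λ + det = 0.
  trace = 13 + 20 = 33, det = 13·20 - (1)² = 259.
Step 2 — discriminant:
  Δ = trace² - 4·det = 1089 - 1036 = 53.
Step 3 — eigenvalues:
  λ = (trace ± √Δ)/2 = (33 ± 7.2801)/2,
  λ_1 = 20.1401,  λ_2 = 12.8599.

Step 4 — unit eigenvector for λ_1: solve (Sigma - λ_1 I)v = 0. First row:
  (13 - 20.1401)·v_x + (1)·v_y = 0, i.e. (-7.1401)·v_x + (1)·v_y = 0,
  so v ∝ (b, λ_1 - a) = (1, 7.1401) = u.
  ||u|| = √((1)² + (7.1401)²) = √(51.9804) ≈ 7.2097,
  v_1 = u/||u|| ≈ (0.1387, 0.9903) (||v_1|| = 1).

λ_1 = 20.1401,  λ_2 = 12.8599;  v_1 ≈ (0.1387, 0.9903)


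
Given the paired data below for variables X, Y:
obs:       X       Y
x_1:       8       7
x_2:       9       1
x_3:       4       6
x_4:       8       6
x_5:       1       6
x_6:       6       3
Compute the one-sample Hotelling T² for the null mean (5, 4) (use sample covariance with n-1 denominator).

Step 1 — sample mean vector:
  mean(X) = (8 + 9 + 4 + 8 + 1 + 6) / 6 = 36/6 = 6
  mean(Y) = (7 + 1 + 6 + 6 + 6 + 3) / 6 = 29/6 = 4.8333
  x̄ = (6, 4.8333),  deviation x̄ - mu_0 = (6, 4.8333) - (5, 4) = (1, 0.8333).

Step 2 — sample covariance matrix, S[i,j] = (1/(n-1)) · Σ_k (x_{k,i} - mean_i) · (x_{k,j} - mean_j), divisor n-1 = 5:
  S[X,X] = ((2)·(2) + (3)·(3) + (-2)·(-2) + (2)·(2) + (-5)·(-5) + (0)·(0)) / 5 = 46/5 = 9.2
  S[X,Y] = ((2)·(2.1667) + (3)·(-3.8333) + (-2)·(1.1667) + (2)·(1.1667) + (-5)·(1.1667) + (0)·(-1.8333)) / 5 = -13/5 = -2.6
  S[Y,Y] = ((2.1667)·(2.1667) + (-3.8333)·(-3.8333) + (1.1667)·(1.1667) + (1.1667)·(1.1667) + (1.1667)·(1.1667) + (-1.8333)·(-1.8333)) / 5 = 26.8333/5 = 5.3667
  S = [[9.2, -2.6],
 [-2.6, 5.3667]].

Step 3 — invert S. det(S) = 9.2·5.3667 - (-2.6)² = 42.6133.
  S^{-1} = (1/det) · [[d, -b], [-b, a]] = [[0.1259, 0.061],
 [0.061, 0.2159]].

Step 4 — quadratic form (x̄ - mu_0)^T · S^{-1} · (x̄ - mu_0):
  S^{-1} · (x̄ - mu_0) = (0.1768, 0.2409),
  (x̄ - mu_0)^T · [...] = (1)·(0.1768) + (0.8333)·(0.2409) = 0.3776.

Step 5 — scale by n: T² = 6 · 0.3776 = 2.2653.

T² ≈ 2.2653


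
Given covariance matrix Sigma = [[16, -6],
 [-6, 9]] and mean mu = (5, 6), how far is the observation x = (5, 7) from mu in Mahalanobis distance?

Step 1 — centre the observation: (x - mu) = (0, 1).

Step 2 — invert Sigma. det(Sigma) = 16·9 - (-6)² = 108.
  Sigma^{-1} = (1/det) · [[d, -b], [-b, a]] = [[0.0833, 0.0556],
 [0.0556, 0.1481]].

Step 3 — form the quadratic (x - mu)^T · Sigma^{-1} · (x - mu):
  Sigma^{-1} · (x - mu) = (0.0556, 0.1481).
  (x - mu)^T · [Sigma^{-1} · (x - mu)] = (0)·(0.0556) + (1)·(0.1481) = 0.1481.

Step 4 — take square root: d = √(0.1481) ≈ 0.3849.

d(x, mu) = √(0.1481) ≈ 0.3849


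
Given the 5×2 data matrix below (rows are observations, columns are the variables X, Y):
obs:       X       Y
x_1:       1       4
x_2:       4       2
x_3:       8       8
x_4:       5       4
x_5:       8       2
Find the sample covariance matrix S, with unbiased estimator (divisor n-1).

Step 1 — column means:
  mean(X) = (1 + 4 + 8 + 5 + 8) / 5 = 26/5 = 5.2
  mean(Y) = (4 + 2 + 8 + 4 + 2) / 5 = 20/5 = 4

Step 2 — sample covariance S[i,j] = (1/(n-1)) · Σ_k (x_{k,i} - mean_i) · (x_{k,j} - mean_j), with n-1 = 4.
  S[X,X] = ((-4.2)·(-4.2) + (-1.2)·(-1.2) + (2.8)·(2.8) + (-0.2)·(-0.2) + (2.8)·(2.8)) / 4 = 34.8/4 = 8.7
  S[X,Y] = ((-4.2)·(0) + (-1.2)·(-2) + (2.8)·(4) + (-0.2)·(0) + (2.8)·(-2)) / 4 = 8/4 = 2
  S[Y,Y] = ((0)·(0) + (-2)·(-2) + (4)·(4) + (0)·(0) + (-2)·(-2)) / 4 = 24/4 = 6

S is symmetric (S[j,i] = S[i,j]). Assembling:

S = [[8.7, 2],
 [2, 6]]


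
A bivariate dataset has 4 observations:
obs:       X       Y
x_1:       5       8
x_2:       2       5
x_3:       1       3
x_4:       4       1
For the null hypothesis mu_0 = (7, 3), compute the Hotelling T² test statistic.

Step 1 — sample mean vector:
  mean(X) = (5 + 2 + 1 + 4) / 4 = 12/4 = 3
  mean(Y) = (8 + 5 + 3 + 1) / 4 = 17/4 = 4.25
  x̄ = (3, 4.25),  deviation x̄ - mu_0 = (3, 4.25) - (7, 3) = (-4, 1.25).

Step 2 — sample covariance matrix, S[i,j] = (1/(n-1)) · Σ_k (x_{k,i} - mean_i) · (x_{k,j} - mean_j), divisor n-1 = 3:
  S[X,X] = ((2)·(2) + (-1)·(-1) + (-2)·(-2) + (1)·(1)) / 3 = 10/3 = 3.3333
  S[X,Y] = ((2)·(3.75) + (-1)·(0.75) + (-2)·(-1.25) + (1)·(-3.25)) / 3 = 6/3 = 2
  S[Y,Y] = ((3.75)·(3.75) + (0.75)·(0.75) + (-1.25)·(-1.25) + (-3.25)·(-3.25)) / 3 = 26.75/3 = 8.9167
  S = [[3.3333, 2],
 [2, 8.9167]].

Step 3 — invert S. det(S) = 3.3333·8.9167 - (2)² = 25.7222.
  S^{-1} = (1/det) · [[d, -b], [-b, a]] = [[0.3467, -0.0778],
 [-0.0778, 0.1296]].

Step 4 — quadratic form (x̄ - mu_0)^T · S^{-1} · (x̄ - mu_0):
  S^{-1} · (x̄ - mu_0) = (-1.4838, 0.473),
  (x̄ - mu_0)^T · [...] = (-4)·(-1.4838) + (1.25)·(0.473) = 6.5265.

Step 5 — scale by n: T² = 4 · 6.5265 = 26.1058.

T² ≈ 26.1058


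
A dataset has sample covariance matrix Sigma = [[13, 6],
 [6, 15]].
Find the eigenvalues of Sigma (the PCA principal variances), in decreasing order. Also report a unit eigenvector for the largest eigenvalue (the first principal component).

Step 1 — characteristic polynomial of 2×2 Sigma:
  det(Sigma - λI) = λ² - trace · λ + det = 0.
  trace = 13 + 15 = 28, det = 13·15 - (6)² = 159.
Step 2 — discriminant:
  Δ = trace² - 4·det = 784 - 636 = 148.
Step 3 — eigenvalues:
  λ = (trace ± √Δ)/2 = (28 ± 12.1655)/2,
  λ_1 = 20.0828,  λ_2 = 7.9172.

Step 4 — unit eigenvector for λ_1: solve (Sigma - λ_1 I)v = 0. First row:
  (13 - 20.0828)·v_x + (6)·v_y = 0, i.e. (-7.0828)·v_x + (6)·v_y = 0,
  so v ∝ (b, λ_1 - a) = (6, 7.0828) = u.
  ||u|| = √((6)² + (7.0828)²) = √(86.1655) ≈ 9.2825,
  v_1 = u/||u|| ≈ (0.6464, 0.763) (||v_1|| = 1).

λ_1 = 20.0828,  λ_2 = 7.9172;  v_1 ≈ (0.6464, 0.763)


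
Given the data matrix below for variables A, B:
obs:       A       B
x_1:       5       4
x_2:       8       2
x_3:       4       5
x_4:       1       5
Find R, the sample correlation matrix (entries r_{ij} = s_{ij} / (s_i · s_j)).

Step 1 — column means:
  mean(A) = (5 + 8 + 4 + 1) / 4 = 18/4 = 4.5
  mean(B) = (4 + 2 + 5 + 5) / 4 = 16/4 = 4

Step 2 — sample variances and covariances s[i,j] = (1/(n-1)) · Σ_k (x_{k,i} - mean_i) · (x_{k,j} - mean_j), with n-1 = 3:
  s[A,A] = ((0.5)·(0.5) + (3.5)·(3.5) + (-0.5)·(-0.5) + (-3.5)·(-3.5)) / 3 = 25/3 = 8.3333
  s[A,B] = ((0.5)·(0) + (3.5)·(-2) + (-0.5)·(1) + (-3.5)·(1)) / 3 = -11/3 = -3.6667
  s[B,B] = ((0)·(0) + (-2)·(-2) + (1)·(1) + (1)·(1)) / 3 = 6/3 = 2
  Sample standard deviations s_i = √(s[i,i]):
  s(A) = √(8.3333) = 2.8868
  s(B) = √(2) = 1.4142

Step 3 — r_{ij} = s_{ij} / (s_i · s_j):
  r[A,A] = 1 (diagonal).
  r[A,B] = -3.6667 / (2.8868 · 1.4142) = -3.6667 / 4.0825 = -0.8981
  r[B,B] = 1 (diagonal).

R is symmetric with unit diagonal. Assembling:

R = [[1, -0.8981],
 [-0.8981, 1]]


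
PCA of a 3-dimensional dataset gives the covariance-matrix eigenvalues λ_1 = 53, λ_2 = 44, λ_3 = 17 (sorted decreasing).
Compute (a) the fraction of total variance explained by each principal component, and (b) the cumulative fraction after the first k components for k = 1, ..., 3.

Step 1 — total variance = trace(Sigma) = Σ λ_i = 53 + 44 + 17 = 114.

Step 2 — fraction explained by component i = λ_i / Σ λ:
  PC1: 53/114 = 0.4649
  PC2: 44/114 = 0.386
  PC3: 17/114 = 0.1491

Step 3 — cumulative fraction after k components = (λ_1 + ... + λ_k) / Σ λ:
  k = 1: 53/114 = 0.4649
  k = 2: (53 + 44)/114 = 97/114 = 0.8509
  k = 3: (53 + 44 + 17)/114 = 114/114 = 1

Summary (fraction, with percent):

explained: PC1 0.4649 (46.49%), PC2 0.386 (38.6%), PC3 0.1491 (14.91%);  cumulative: 0.4649, 0.8509, 1


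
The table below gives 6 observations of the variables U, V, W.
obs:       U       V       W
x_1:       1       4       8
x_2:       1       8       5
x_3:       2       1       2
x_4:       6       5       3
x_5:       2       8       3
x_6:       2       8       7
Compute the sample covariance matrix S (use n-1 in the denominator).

Step 1 — column means:
  mean(U) = (1 + 1 + 2 + 6 + 2 + 2) / 6 = 14/6 = 2.3333
  mean(V) = (4 + 8 + 1 + 5 + 8 + 8) / 6 = 34/6 = 5.6667
  mean(W) = (8 + 5 + 2 + 3 + 3 + 7) / 6 = 28/6 = 4.6667

Step 2 — sample covariance S[i,j] = (1/(n-1)) · Σ_k (x_{k,i} - mean_i) · (x_{k,j} - mean_j), with n-1 = 5.
  S[U,U] = ((-1.3333)·(-1.3333) + (-1.3333)·(-1.3333) + (-0.3333)·(-0.3333) + (3.6667)·(3.6667) + (-0.3333)·(-0.3333) + (-0.3333)·(-0.3333)) / 5 = 17.3333/5 = 3.4667
  S[U,V] = ((-1.3333)·(-1.6667) + (-1.3333)·(2.3333) + (-0.3333)·(-4.6667) + (3.6667)·(-0.6667) + (-0.3333)·(2.3333) + (-0.3333)·(2.3333)) / 5 = -3.3333/5 = -0.6667
  S[U,W] = ((-1.3333)·(3.3333) + (-1.3333)·(0.3333) + (-0.3333)·(-2.6667) + (3.6667)·(-1.6667) + (-0.3333)·(-1.6667) + (-0.3333)·(2.3333)) / 5 = -10.3333/5 = -2.0667
  S[V,V] = ((-1.6667)·(-1.6667) + (2.3333)·(2.3333) + (-4.6667)·(-4.6667) + (-0.6667)·(-0.6667) + (2.3333)·(2.3333) + (2.3333)·(2.3333)) / 5 = 41.3333/5 = 8.2667
  S[V,W] = ((-1.6667)·(3.3333) + (2.3333)·(0.3333) + (-4.6667)·(-2.6667) + (-0.6667)·(-1.6667) + (2.3333)·(-1.6667) + (2.3333)·(2.3333)) / 5 = 10.3333/5 = 2.0667
  S[W,W] = ((3.3333)·(3.3333) + (0.3333)·(0.3333) + (-2.6667)·(-2.6667) + (-1.6667)·(-1.6667) + (-1.6667)·(-1.6667) + (2.3333)·(2.3333)) / 5 = 29.3333/5 = 5.8667

S is symmetric (S[j,i] = S[i,j]). Assembling:

S = [[3.4667, -0.6667, -2.0667],
 [-0.6667, 8.2667, 2.0667],
 [-2.0667, 2.0667, 5.8667]]


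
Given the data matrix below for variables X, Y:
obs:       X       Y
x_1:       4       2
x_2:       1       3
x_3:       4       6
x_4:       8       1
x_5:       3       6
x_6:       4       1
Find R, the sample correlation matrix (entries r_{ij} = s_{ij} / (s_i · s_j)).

Step 1 — column means:
  mean(X) = (4 + 1 + 4 + 8 + 3 + 4) / 6 = 24/6 = 4
  mean(Y) = (2 + 3 + 6 + 1 + 6 + 1) / 6 = 19/6 = 3.1667

Step 2 — sample variances and covariances s[i,j] = (1/(n-1)) · Σ_k (x_{k,i} - mean_i) · (x_{k,j} - mean_j), with n-1 = 5:
  s[X,X] = ((0)·(0) + (-3)·(-3) + (0)·(0) + (4)·(4) + (-1)·(-1) + (0)·(0)) / 5 = 26/5 = 5.2
  s[X,Y] = ((0)·(-1.1667) + (-3)·(-0.1667) + (0)·(2.8333) + (4)·(-2.1667) + (-1)·(2.8333) + (0)·(-2.1667)) / 5 = -11/5 = -2.2
  s[Y,Y] = ((-1.1667)·(-1.1667) + (-0.1667)·(-0.1667) + (2.8333)·(2.8333) + (-2.1667)·(-2.1667) + (2.8333)·(2.8333) + (-2.1667)·(-2.1667)) / 5 = 26.8333/5 = 5.3667
  Sample standard deviations s_i = √(s[i,i]):
  s(X) = √(5.2) = 2.2804
  s(Y) = √(5.3667) = 2.3166

Step 3 — r_{ij} = s_{ij} / (s_i · s_j):
  r[X,X] = 1 (diagonal).
  r[X,Y] = -2.2 / (2.2804 · 2.3166) = -2.2 / 5.2827 = -0.4165
  r[Y,Y] = 1 (diagonal).

R is symmetric with unit diagonal. Assembling:

R = [[1, -0.4165],
 [-0.4165, 1]]


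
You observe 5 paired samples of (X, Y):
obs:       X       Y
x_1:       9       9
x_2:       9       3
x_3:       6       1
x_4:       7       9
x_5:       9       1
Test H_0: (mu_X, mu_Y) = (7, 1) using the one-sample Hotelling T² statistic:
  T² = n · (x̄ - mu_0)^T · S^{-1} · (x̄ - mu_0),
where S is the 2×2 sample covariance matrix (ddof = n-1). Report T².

Step 1 — sample mean vector:
  mean(X) = (9 + 9 + 6 + 7 + 9) / 5 = 40/5 = 8
  mean(Y) = (9 + 3 + 1 + 9 + 1) / 5 = 23/5 = 4.6
  x̄ = (8, 4.6),  deviation x̄ - mu_0 = (8, 4.6) - (7, 1) = (1, 3.6).

Step 2 — sample covariance matrix, S[i,j] = (1/(n-1)) · Σ_k (x_{k,i} - mean_i) · (x_{k,j} - mean_j), divisor n-1 = 4:
  S[X,X] = ((1)·(1) + (1)·(1) + (-2)·(-2) + (-1)·(-1) + (1)·(1)) / 4 = 8/4 = 2
  S[X,Y] = ((1)·(4.4) + (1)·(-1.6) + (-2)·(-3.6) + (-1)·(4.4) + (1)·(-3.6)) / 4 = 2/4 = 0.5
  S[Y,Y] = ((4.4)·(4.4) + (-1.6)·(-1.6) + (-3.6)·(-3.6) + (4.4)·(4.4) + (-3.6)·(-3.6)) / 4 = 67.2/4 = 16.8
  S = [[2, 0.5],
 [0.5, 16.8]].

Step 3 — invert S. det(S) = 2·16.8 - (0.5)² = 33.35.
  S^{-1} = (1/det) · [[d, -b], [-b, a]] = [[0.5037, -0.015],
 [-0.015, 0.06]].

Step 4 — quadratic form (x̄ - mu_0)^T · S^{-1} · (x̄ - mu_0):
  S^{-1} · (x̄ - mu_0) = (0.4498, 0.2009),
  (x̄ - mu_0)^T · [...] = (1)·(0.4498) + (3.6)·(0.2009) = 1.173.

Step 5 — scale by n: T² = 5 · 1.173 = 5.8651.

T² ≈ 5.8651
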